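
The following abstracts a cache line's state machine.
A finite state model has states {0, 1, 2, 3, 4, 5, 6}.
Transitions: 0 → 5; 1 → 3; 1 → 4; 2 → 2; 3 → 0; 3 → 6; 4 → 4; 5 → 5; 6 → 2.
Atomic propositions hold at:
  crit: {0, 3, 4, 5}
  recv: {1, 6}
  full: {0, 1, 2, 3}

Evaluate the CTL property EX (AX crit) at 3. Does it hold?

Yes

Sat(AX crit) = {s : every successor in {0, 3, 4, 5}} = {0, 1, 4, 5}
Sat(EX (AX crit)) = {s : some successor in {0, 1, 4, 5}} = {0, 1, 3, 4, 5}
3 ∈ Sat(EX (AX crit)) = {0, 1, 3, 4, 5}, so the formula holds at 3.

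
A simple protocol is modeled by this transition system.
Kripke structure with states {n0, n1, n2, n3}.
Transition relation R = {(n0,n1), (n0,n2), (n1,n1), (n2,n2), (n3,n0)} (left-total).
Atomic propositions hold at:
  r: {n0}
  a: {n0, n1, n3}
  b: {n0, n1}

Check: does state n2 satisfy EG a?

No

EG a: greatest fixpoint, start Z0 = {n0, n1, n3}, keep only states in Sat with some successor in Z. Already a fixed point.
Sat(EG a) = {n0, n1, n3}
n2 ∉ Sat(EG a) = {n0, n1, n3}, so the formula does not hold at n2.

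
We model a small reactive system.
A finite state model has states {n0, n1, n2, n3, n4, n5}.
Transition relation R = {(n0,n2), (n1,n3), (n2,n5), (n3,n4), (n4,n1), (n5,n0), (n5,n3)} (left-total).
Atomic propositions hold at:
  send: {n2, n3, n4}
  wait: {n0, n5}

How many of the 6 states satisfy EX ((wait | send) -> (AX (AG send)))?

Sat(wait | send) = {n0, n2, n3, n4, n5}
AG send: greatest fixpoint, start Z0 = {n2, n3, n4}, keep only states in Sat with every successor in Z. Z1 = {n3}; Z2 = ∅; fixed.
Sat(AG send) = ∅
Sat(AX (AG send)) = {s : every successor in ∅} = ∅
Sat((wait | send) -> (AX (AG send))) = {n1}
Sat(EX ((wait | send) -> (AX (AG send)))) = {s : some successor in {n1}} = {n4}
|Sat(EX ((wait | send) -> (AX (AG send))))| = |{n4}| = 1.

1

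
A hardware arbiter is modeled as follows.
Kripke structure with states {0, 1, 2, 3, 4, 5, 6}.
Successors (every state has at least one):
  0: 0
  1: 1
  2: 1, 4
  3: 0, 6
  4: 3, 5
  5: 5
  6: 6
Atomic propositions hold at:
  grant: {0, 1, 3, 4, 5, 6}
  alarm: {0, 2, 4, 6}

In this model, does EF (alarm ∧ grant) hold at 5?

No

Sat(alarm ∧ grant) = {0, 4, 6}
EF (alarm ∧ grant): least fixpoint, start Z0 = {0, 4, 6}, add states with some successor in Z. Z1 = {0, 2, 3, 4, 6}; fixed.
Sat(EF (alarm ∧ grant)) = {0, 2, 3, 4, 6}
5 ∉ Sat(EF (alarm ∧ grant)) = {0, 2, 3, 4, 6}, so the formula does not hold at 5.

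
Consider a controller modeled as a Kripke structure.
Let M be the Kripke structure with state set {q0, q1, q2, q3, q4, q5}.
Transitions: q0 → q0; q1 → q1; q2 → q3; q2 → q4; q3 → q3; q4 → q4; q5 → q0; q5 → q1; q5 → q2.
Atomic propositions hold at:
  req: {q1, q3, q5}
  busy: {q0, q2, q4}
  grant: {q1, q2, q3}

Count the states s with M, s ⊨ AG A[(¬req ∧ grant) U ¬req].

Sat(¬req) = {q0, q2, q4}
Sat(¬req ∧ grant) = {q2}
A[(¬req ∧ grant) U ¬req]: least fixpoint, start Z0 = Sat(¬req) = {q0, q2, q4}, add states in Sat(¬req ∧ grant) with every successor in Z. Already a fixed point.
Sat(A[(¬req ∧ grant) U ¬req]) = {q0, q2, q4}
AG A[(¬req ∧ grant) U ¬req]: greatest fixpoint, start Z0 = {q0, q2, q4}, keep only states in Sat with every successor in Z. Z1 = {q0, q4}; fixed.
Sat(AG A[(¬req ∧ grant) U ¬req]) = {q0, q4}
|Sat(AG A[(¬req ∧ grant) U ¬req])| = |{q0, q4}| = 2.

2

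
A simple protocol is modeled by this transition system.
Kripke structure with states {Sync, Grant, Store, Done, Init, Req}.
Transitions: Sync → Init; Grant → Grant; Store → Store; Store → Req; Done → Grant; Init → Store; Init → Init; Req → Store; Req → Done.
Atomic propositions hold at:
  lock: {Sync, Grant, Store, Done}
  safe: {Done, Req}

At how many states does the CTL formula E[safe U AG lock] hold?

3

AG lock: greatest fixpoint, start Z0 = {Sync, Grant, Store, Done}, keep only states in Sat with every successor in Z. Z1 = {Grant, Done}; fixed.
Sat(AG lock) = {Grant, Done}
E[safe U AG lock]: least fixpoint, start Z0 = Sat(AG lock) = {Grant, Done}, add states in Sat(safe) with some successor in Z. Z1 = {Grant, Done, Req}; fixed.
Sat(E[safe U AG lock]) = {Grant, Done, Req}
|Sat(E[safe U AG lock])| = |{Grant, Done, Req}| = 3.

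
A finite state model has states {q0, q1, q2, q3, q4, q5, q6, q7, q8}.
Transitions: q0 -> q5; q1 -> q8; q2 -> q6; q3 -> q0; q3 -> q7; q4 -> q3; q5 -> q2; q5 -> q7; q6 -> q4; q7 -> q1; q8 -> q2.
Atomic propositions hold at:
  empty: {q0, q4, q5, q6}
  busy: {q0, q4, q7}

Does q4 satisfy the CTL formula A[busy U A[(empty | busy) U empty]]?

Yes

Sat(empty | busy) = {q0, q4, q5, q6, q7}
A[(empty | busy) U empty]: least fixpoint, start Z0 = Sat(empty) = {q0, q4, q5, q6}, add states in Sat(empty | busy) with every successor in Z. Already a fixed point.
Sat(A[(empty | busy) U empty]) = {q0, q4, q5, q6}
A[busy U A[(empty | busy) U empty]]: least fixpoint, start Z0 = Sat(A[(empty | busy) U empty]) = {q0, q4, q5, q6}, add states in Sat(busy) with every successor in Z. Already a fixed point.
Sat(A[busy U A[(empty | busy) U empty]]) = {q0, q4, q5, q6}
q4 ∈ Sat(A[busy U A[(empty | busy) U empty]]) = {q0, q4, q5, q6}, so the formula holds at q4.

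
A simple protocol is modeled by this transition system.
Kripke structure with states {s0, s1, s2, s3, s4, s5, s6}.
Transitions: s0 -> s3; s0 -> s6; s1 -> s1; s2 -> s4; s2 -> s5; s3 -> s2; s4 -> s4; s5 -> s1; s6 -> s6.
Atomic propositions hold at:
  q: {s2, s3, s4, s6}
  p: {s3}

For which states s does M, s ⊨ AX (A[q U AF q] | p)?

{s0, s3, s4, s6}

AF q: least fixpoint, start Z0 = {s2, s3, s4, s6}, add states with every successor in Z. Z1 = {s0, s2, s3, s4, s6}; fixed.
Sat(AF q) = {s0, s2, s3, s4, s6}
A[q U AF q]: least fixpoint, start Z0 = Sat(AF q) = {s0, s2, s3, s4, s6}, add states in Sat(q) with every successor in Z. Already a fixed point.
Sat(A[q U AF q]) = {s0, s2, s3, s4, s6}
Sat(A[q U AF q] | p) = {s0, s2, s3, s4, s6}
Sat(AX (A[q U AF q] | p)) = {s : every successor in {s0, s2, s3, s4, s6}} = {s0, s3, s4, s6}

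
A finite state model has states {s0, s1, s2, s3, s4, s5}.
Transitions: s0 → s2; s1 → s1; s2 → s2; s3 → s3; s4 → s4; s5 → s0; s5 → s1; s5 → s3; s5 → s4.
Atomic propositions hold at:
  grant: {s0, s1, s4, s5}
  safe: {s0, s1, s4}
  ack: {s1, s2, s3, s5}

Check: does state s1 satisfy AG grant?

Yes

AG grant: greatest fixpoint, start Z0 = {s0, s1, s4, s5}, keep only states in Sat with every successor in Z. Z1 = {s1, s4}; fixed.
Sat(AG grant) = {s1, s4}
s1 ∈ Sat(AG grant) = {s1, s4}, so the formula holds at s1.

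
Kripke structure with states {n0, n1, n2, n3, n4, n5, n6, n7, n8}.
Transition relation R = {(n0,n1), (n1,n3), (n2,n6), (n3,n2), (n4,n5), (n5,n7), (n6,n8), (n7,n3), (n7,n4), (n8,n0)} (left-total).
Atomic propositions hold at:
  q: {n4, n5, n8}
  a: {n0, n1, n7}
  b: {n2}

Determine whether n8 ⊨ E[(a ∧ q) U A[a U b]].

Sat(a ∧ q) = ∅
A[a U b]: least fixpoint, start Z0 = Sat(b) = {n2}, add states in Sat(a) with every successor in Z. Already a fixed point.
Sat(A[a U b]) = {n2}
E[(a ∧ q) U A[a U b]]: least fixpoint, start Z0 = Sat(A[a U b]) = {n2}, add states in Sat(a ∧ q) with some successor in Z. Already a fixed point.
Sat(E[(a ∧ q) U A[a U b]]) = {n2}
n8 ∉ Sat(E[(a ∧ q) U A[a U b]]) = {n2}, so the formula does not hold at n8.

No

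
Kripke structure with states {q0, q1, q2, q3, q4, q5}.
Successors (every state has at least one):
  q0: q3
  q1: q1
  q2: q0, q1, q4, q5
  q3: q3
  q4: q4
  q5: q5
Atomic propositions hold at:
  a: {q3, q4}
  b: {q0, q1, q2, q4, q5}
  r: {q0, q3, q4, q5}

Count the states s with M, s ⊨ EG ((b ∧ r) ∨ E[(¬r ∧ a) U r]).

Sat(b ∧ r) = {q0, q4, q5}
Sat(¬r) = {q1, q2}
Sat(¬r ∧ a) = ∅
E[(¬r ∧ a) U r]: least fixpoint, start Z0 = Sat(r) = {q0, q3, q4, q5}, add states in Sat(¬r ∧ a) with some successor in Z. Already a fixed point.
Sat(E[(¬r ∧ a) U r]) = {q0, q3, q4, q5}
Sat((b ∧ r) ∨ E[(¬r ∧ a) U r]) = {q0, q3, q4, q5}
EG ((b ∧ r) ∨ E[(¬r ∧ a) U r]): greatest fixpoint, start Z0 = {q0, q3, q4, q5}, keep only states in Sat with some successor in Z. Already a fixed point.
Sat(EG ((b ∧ r) ∨ E[(¬r ∧ a) U r])) = {q0, q3, q4, q5}
|Sat(EG ((b ∧ r) ∨ E[(¬r ∧ a) U r]))| = |{q0, q3, q4, q5}| = 4.

4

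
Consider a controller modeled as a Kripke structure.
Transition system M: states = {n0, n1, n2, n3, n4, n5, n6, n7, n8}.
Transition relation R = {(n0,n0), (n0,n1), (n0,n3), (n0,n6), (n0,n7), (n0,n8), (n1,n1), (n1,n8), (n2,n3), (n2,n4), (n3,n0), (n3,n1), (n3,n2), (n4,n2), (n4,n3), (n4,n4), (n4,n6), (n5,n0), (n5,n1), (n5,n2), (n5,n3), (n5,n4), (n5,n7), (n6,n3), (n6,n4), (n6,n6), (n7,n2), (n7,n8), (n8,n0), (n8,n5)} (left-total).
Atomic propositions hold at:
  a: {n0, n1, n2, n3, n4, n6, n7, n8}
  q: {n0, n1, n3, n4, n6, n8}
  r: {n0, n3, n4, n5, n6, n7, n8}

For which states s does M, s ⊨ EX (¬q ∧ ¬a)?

Sat(¬q) = {n2, n5, n7}
Sat(¬a) = {n5}
Sat(¬q ∧ ¬a) = {n5}
Sat(EX (¬q ∧ ¬a)) = {s : some successor in {n5}} = {n8}

{n8}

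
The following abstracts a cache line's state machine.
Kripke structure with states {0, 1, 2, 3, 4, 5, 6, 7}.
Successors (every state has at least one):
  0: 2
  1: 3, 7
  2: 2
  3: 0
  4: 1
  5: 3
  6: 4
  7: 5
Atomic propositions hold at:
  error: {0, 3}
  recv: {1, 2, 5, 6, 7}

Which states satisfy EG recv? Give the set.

EG recv: greatest fixpoint, start Z0 = {1, 2, 5, 6, 7}, keep only states in Sat with some successor in Z. Z1 = {1, 2, 7}; Z2 = {1, 2}; Z3 = {2}; fixed.
Sat(EG recv) = {2}

{2}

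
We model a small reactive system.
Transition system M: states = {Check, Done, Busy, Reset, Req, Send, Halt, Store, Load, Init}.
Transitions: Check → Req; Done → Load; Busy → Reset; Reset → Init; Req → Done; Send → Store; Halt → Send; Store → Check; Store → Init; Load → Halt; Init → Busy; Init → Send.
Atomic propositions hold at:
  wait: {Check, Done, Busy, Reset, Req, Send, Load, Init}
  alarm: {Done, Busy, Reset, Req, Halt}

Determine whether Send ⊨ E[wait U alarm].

No

E[wait U alarm]: least fixpoint, start Z0 = Sat(alarm) = {Done, Busy, Reset, Req, Halt}, add states in Sat(wait) with some successor in Z. Z1 = {Check, Done, Busy, Reset, Req, Halt, Load, Init}; fixed.
Sat(E[wait U alarm]) = {Check, Done, Busy, Reset, Req, Halt, Load, Init}
Send ∉ Sat(E[wait U alarm]) = {Check, Done, Busy, Reset, Req, Halt, Load, Init}, so the formula does not hold at Send.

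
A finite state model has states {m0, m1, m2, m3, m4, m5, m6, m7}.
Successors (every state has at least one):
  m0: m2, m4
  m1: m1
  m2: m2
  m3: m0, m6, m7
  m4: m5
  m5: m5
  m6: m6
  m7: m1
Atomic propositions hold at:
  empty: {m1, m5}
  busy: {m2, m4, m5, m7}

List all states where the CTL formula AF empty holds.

{m1, m4, m5, m7}

AF empty: least fixpoint, start Z0 = {m1, m5}, add states with every successor in Z. Z1 = {m1, m4, m5, m7}; fixed.
Sat(AF empty) = {m1, m4, m5, m7}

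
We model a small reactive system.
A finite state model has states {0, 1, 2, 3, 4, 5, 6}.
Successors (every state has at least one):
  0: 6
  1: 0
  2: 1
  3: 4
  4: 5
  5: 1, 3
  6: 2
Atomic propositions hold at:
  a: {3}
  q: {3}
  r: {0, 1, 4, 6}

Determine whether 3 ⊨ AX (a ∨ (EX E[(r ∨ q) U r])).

Sat(r ∨ q) = {0, 1, 3, 4, 6}
E[(r ∨ q) U r]: least fixpoint, start Z0 = Sat(r) = {0, 1, 4, 6}, add states in Sat(r ∨ q) with some successor in Z. Z1 = {0, 1, 3, 4, 6}; fixed.
Sat(E[(r ∨ q) U r]) = {0, 1, 3, 4, 6}
Sat(EX E[(r ∨ q) U r]) = {s : some successor in {0, 1, 3, 4, 6}} = {0, 1, 2, 3, 5}
Sat(a ∨ (EX E[(r ∨ q) U r])) = {0, 1, 2, 3, 5}
Sat(AX (a ∨ (EX E[(r ∨ q) U r]))) = {s : every successor in {0, 1, 2, 3, 5}} = {1, 2, 4, 5, 6}
3 ∉ Sat(AX (a ∨ (EX E[(r ∨ q) U r]))) = {1, 2, 4, 5, 6}, so the formula does not hold at 3.

No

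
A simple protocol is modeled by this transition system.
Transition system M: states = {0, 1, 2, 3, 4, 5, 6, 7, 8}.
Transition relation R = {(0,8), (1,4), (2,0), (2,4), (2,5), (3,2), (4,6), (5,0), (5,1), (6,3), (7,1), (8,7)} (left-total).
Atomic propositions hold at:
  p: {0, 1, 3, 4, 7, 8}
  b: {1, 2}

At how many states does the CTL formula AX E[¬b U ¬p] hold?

4

Sat(¬b) = {0, 3, 4, 5, 6, 7, 8}
Sat(¬p) = {2, 5, 6}
E[¬b U ¬p]: least fixpoint, start Z0 = Sat(¬p) = {2, 5, 6}, add states in Sat(¬b) with some successor in Z. Z1 = {2, 3, 4, 5, 6}; fixed.
Sat(E[¬b U ¬p]) = {2, 3, 4, 5, 6}
Sat(AX E[¬b U ¬p]) = {s : every successor in {2, 3, 4, 5, 6}} = {1, 3, 4, 6}
|Sat(AX E[¬b U ¬p])| = |{1, 3, 4, 6}| = 4.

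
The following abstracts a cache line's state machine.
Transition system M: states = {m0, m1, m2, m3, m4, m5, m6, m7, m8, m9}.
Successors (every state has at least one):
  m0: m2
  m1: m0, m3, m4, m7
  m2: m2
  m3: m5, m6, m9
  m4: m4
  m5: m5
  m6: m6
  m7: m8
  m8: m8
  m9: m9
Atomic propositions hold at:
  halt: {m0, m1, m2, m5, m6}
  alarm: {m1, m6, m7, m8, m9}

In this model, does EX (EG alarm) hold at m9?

EG alarm: greatest fixpoint, start Z0 = {m1, m6, m7, m8, m9}, keep only states in Sat with some successor in Z. Already a fixed point.
Sat(EG alarm) = {m1, m6, m7, m8, m9}
Sat(EX (EG alarm)) = {s : some successor in {m1, m6, m7, m8, m9}} = {m1, m3, m6, m7, m8, m9}
m9 ∈ Sat(EX (EG alarm)) = {m1, m3, m6, m7, m8, m9}, so the formula holds at m9.

Yes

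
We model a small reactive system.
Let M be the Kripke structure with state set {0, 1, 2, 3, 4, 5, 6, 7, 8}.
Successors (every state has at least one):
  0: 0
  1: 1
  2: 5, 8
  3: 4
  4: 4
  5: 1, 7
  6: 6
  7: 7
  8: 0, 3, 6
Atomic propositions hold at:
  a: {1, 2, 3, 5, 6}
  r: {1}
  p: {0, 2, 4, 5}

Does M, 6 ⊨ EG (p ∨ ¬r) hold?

Sat(¬r) = {0, 2, 3, 4, 5, 6, 7, 8}
Sat(p ∨ ¬r) = {0, 2, 3, 4, 5, 6, 7, 8}
EG (p ∨ ¬r): greatest fixpoint, start Z0 = {0, 2, 3, 4, 5, 6, 7, 8}, keep only states in Sat with some successor in Z. Already a fixed point.
Sat(EG (p ∨ ¬r)) = {0, 2, 3, 4, 5, 6, 7, 8}
6 ∈ Sat(EG (p ∨ ¬r)) = {0, 2, 3, 4, 5, 6, 7, 8}, so the formula holds at 6.

Yes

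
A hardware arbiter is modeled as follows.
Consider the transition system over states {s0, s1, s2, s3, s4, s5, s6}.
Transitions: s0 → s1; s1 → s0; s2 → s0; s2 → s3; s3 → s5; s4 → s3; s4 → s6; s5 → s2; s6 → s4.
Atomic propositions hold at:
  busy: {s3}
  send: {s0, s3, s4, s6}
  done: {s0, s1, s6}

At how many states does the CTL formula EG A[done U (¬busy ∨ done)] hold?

6

Sat(¬busy) = {s0, s1, s2, s4, s5, s6}
Sat(¬busy ∨ done) = {s0, s1, s2, s4, s5, s6}
A[done U (¬busy ∨ done)]: least fixpoint, start Z0 = Sat((¬busy ∨ done)) = {s0, s1, s2, s4, s5, s6}, add states in Sat(done) with every successor in Z. Already a fixed point.
Sat(A[done U (¬busy ∨ done)]) = {s0, s1, s2, s4, s5, s6}
EG A[done U (¬busy ∨ done)]: greatest fixpoint, start Z0 = {s0, s1, s2, s4, s5, s6}, keep only states in Sat with some successor in Z. Already a fixed point.
Sat(EG A[done U (¬busy ∨ done)]) = {s0, s1, s2, s4, s5, s6}
|Sat(EG A[done U (¬busy ∨ done)])| = |{s0, s1, s2, s4, s5, s6}| = 6.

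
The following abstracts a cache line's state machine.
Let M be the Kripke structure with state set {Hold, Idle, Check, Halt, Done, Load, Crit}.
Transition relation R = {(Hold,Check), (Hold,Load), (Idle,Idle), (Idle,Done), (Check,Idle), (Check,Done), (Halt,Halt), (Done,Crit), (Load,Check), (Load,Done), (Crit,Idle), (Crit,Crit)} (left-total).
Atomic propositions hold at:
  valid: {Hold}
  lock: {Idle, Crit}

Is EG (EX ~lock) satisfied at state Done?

No

Sat(~lock) = {Hold, Check, Halt, Done, Load}
Sat(EX ~lock) = {s : some successor in {Hold, Check, Halt, Done, Load}} = {Hold, Idle, Check, Halt, Load}
EG (EX ~lock): greatest fixpoint, start Z0 = {Hold, Idle, Check, Halt, Load}, keep only states in Sat with some successor in Z. Already a fixed point.
Sat(EG (EX ~lock)) = {Hold, Idle, Check, Halt, Load}
Done ∉ Sat(EG (EX ~lock)) = {Hold, Idle, Check, Halt, Load}, so the formula does not hold at Done.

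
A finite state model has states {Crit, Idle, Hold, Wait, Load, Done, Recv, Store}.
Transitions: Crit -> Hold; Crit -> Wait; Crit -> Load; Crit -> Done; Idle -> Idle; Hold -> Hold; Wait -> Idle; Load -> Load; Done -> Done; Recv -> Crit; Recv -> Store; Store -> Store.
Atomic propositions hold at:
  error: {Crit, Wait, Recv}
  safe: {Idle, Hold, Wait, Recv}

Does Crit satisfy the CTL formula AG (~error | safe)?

Sat(~error) = {Idle, Hold, Load, Done, Store}
Sat(~error | safe) = {Idle, Hold, Wait, Load, Done, Recv, Store}
AG (~error | safe): greatest fixpoint, start Z0 = {Idle, Hold, Wait, Load, Done, Recv, Store}, keep only states in Sat with every successor in Z. Z1 = {Idle, Hold, Wait, Load, Done, Store}; fixed.
Sat(AG (~error | safe)) = {Idle, Hold, Wait, Load, Done, Store}
Crit ∉ Sat(AG (~error | safe)) = {Idle, Hold, Wait, Load, Done, Store}, so the formula does not hold at Crit.

No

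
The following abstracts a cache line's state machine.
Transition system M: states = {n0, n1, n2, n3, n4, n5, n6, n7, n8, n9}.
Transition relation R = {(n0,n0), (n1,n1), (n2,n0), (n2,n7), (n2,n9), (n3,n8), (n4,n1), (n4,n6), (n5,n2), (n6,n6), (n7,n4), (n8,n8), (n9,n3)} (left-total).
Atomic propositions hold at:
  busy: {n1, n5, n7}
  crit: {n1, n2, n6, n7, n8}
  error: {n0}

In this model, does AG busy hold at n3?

No

AG busy: greatest fixpoint, start Z0 = {n1, n5, n7}, keep only states in Sat with every successor in Z. Z1 = {n1}; fixed.
Sat(AG busy) = {n1}
n3 ∉ Sat(AG busy) = {n1}, so the formula does not hold at n3.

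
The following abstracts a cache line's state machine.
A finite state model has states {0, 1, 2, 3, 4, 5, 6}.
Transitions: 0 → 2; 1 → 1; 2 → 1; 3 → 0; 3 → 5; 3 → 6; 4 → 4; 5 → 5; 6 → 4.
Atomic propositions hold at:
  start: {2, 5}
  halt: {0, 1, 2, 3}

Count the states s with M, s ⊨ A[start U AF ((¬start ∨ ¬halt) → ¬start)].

6

Sat(¬start) = {0, 1, 3, 4, 6}
Sat(¬halt) = {4, 5, 6}
Sat(¬start ∨ ¬halt) = {0, 1, 3, 4, 5, 6}
Sat((¬start ∨ ¬halt) → ¬start) = {0, 1, 2, 3, 4, 6}
AF ((¬start ∨ ¬halt) → ¬start): least fixpoint, start Z0 = {0, 1, 2, 3, 4, 6}, add states with every successor in Z. Already a fixed point.
Sat(AF ((¬start ∨ ¬halt) → ¬start)) = {0, 1, 2, 3, 4, 6}
A[start U AF ((¬start ∨ ¬halt) → ¬start)]: least fixpoint, start Z0 = Sat(AF ((¬start ∨ ¬halt) → ¬start)) = {0, 1, 2, 3, 4, 6}, add states in Sat(start) with every successor in Z. Already a fixed point.
Sat(A[start U AF ((¬start ∨ ¬halt) → ¬start)]) = {0, 1, 2, 3, 4, 6}
|Sat(A[start U AF ((¬start ∨ ¬halt) → ¬start)])| = |{0, 1, 2, 3, 4, 6}| = 6.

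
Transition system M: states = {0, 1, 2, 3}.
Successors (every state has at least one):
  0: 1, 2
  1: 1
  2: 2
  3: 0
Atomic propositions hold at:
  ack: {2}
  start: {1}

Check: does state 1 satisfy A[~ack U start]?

Sat(~ack) = {0, 1, 3}
A[~ack U start]: least fixpoint, start Z0 = Sat(start) = {1}, add states in Sat(~ack) with every successor in Z. Already a fixed point.
Sat(A[~ack U start]) = {1}
1 ∈ Sat(A[~ack U start]) = {1}, so the formula holds at 1.

Yes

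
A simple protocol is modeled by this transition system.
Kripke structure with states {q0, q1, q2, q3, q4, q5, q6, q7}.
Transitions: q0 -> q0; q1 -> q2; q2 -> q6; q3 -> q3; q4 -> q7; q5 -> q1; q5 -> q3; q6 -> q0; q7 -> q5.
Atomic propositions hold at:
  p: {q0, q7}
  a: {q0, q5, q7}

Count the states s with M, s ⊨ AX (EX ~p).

Sat(~p) = {q1, q2, q3, q4, q5, q6}
Sat(EX ~p) = {s : some successor in {q1, q2, q3, q4, q5, q6}} = {q1, q2, q3, q5, q7}
Sat(AX (EX ~p)) = {s : every successor in {q1, q2, q3, q5, q7}} = {q1, q3, q4, q5, q7}
|Sat(AX (EX ~p))| = |{q1, q3, q4, q5, q7}| = 5.

5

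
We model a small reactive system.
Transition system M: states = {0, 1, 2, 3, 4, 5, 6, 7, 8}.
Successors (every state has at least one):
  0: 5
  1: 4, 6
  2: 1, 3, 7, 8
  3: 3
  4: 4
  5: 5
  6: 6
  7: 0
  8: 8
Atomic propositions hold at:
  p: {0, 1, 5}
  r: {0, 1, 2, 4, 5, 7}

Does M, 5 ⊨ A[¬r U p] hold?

Yes

Sat(¬r) = {3, 6, 8}
A[¬r U p]: least fixpoint, start Z0 = Sat(p) = {0, 1, 5}, add states in Sat(¬r) with every successor in Z. Already a fixed point.
Sat(A[¬r U p]) = {0, 1, 5}
5 ∈ Sat(A[¬r U p]) = {0, 1, 5}, so the formula holds at 5.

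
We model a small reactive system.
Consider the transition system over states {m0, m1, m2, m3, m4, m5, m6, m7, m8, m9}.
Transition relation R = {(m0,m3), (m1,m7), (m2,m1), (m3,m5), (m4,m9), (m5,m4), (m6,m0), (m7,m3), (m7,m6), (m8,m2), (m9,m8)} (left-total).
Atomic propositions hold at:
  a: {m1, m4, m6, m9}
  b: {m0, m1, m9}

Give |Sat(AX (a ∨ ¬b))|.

9

Sat(¬b) = {m2, m3, m4, m5, m6, m7, m8}
Sat(a ∨ ¬b) = {m1, m2, m3, m4, m5, m6, m7, m8, m9}
Sat(AX (a ∨ ¬b)) = {s : every successor in {m1, m2, m3, m4, m5, m6, m7, m8, m9}} = {m0, m1, m2, m3, m4, m5, m7, m8, m9}
|Sat(AX (a ∨ ¬b))| = |{m0, m1, m2, m3, m4, m5, m7, m8, m9}| = 9.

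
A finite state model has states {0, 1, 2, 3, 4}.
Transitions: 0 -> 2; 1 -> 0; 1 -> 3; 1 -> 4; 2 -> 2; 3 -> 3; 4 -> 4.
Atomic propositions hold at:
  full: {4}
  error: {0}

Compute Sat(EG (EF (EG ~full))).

Sat(~full) = {0, 1, 2, 3}
EG ~full: greatest fixpoint, start Z0 = {0, 1, 2, 3}, keep only states in Sat with some successor in Z. Already a fixed point.
Sat(EG ~full) = {0, 1, 2, 3}
EF (EG ~full): least fixpoint, start Z0 = {0, 1, 2, 3}, add states with some successor in Z. Already a fixed point.
Sat(EF (EG ~full)) = {0, 1, 2, 3}
EG (EF (EG ~full)): greatest fixpoint, start Z0 = {0, 1, 2, 3}, keep only states in Sat with some successor in Z. Already a fixed point.
Sat(EG (EF (EG ~full))) = {0, 1, 2, 3}

{0, 1, 2, 3}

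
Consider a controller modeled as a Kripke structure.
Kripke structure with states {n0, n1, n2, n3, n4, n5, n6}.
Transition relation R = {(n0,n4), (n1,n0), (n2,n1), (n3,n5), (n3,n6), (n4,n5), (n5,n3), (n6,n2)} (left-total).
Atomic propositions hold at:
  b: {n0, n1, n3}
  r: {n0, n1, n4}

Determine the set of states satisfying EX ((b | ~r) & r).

Sat(~r) = {n2, n3, n5, n6}
Sat(b | ~r) = {n0, n1, n2, n3, n5, n6}
Sat((b | ~r) & r) = {n0, n1}
Sat(EX ((b | ~r) & r)) = {s : some successor in {n0, n1}} = {n1, n2}

{n1, n2}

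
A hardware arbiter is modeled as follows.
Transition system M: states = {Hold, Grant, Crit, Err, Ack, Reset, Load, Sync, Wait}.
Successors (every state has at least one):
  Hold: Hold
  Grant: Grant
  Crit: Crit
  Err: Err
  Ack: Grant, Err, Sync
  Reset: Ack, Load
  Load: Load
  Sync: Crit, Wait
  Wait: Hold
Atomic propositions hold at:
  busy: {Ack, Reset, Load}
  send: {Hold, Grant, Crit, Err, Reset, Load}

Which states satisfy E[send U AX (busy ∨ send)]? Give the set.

Sat(busy ∨ send) = {Hold, Grant, Crit, Err, Ack, Reset, Load}
Sat(AX (busy ∨ send)) = {s : every successor in {Hold, Grant, Crit, Err, Ack, Reset, Load}} = {Hold, Grant, Crit, Err, Reset, Load, Wait}
E[send U AX (busy ∨ send)]: least fixpoint, start Z0 = Sat(AX (busy ∨ send)) = {Hold, Grant, Crit, Err, Reset, Load, Wait}, add states in Sat(send) with some successor in Z. Already a fixed point.
Sat(E[send U AX (busy ∨ send)]) = {Hold, Grant, Crit, Err, Reset, Load, Wait}

{Hold, Grant, Crit, Err, Reset, Load, Wait}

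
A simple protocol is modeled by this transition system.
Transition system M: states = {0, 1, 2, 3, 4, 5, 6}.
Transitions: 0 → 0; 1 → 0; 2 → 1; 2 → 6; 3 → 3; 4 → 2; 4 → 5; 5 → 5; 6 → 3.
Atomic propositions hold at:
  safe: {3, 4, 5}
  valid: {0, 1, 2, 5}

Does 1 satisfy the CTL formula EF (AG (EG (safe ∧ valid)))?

No

Sat(safe ∧ valid) = {5}
EG (safe ∧ valid): greatest fixpoint, start Z0 = {5}, keep only states in Sat with some successor in Z. Already a fixed point.
Sat(EG (safe ∧ valid)) = {5}
AG (EG (safe ∧ valid)): greatest fixpoint, start Z0 = {5}, keep only states in Sat with every successor in Z. Already a fixed point.
Sat(AG (EG (safe ∧ valid))) = {5}
EF (AG (EG (safe ∧ valid))): least fixpoint, start Z0 = {5}, add states with some successor in Z. Z1 = {4, 5}; fixed.
Sat(EF (AG (EG (safe ∧ valid)))) = {4, 5}
1 ∉ Sat(EF (AG (EG (safe ∧ valid)))) = {4, 5}, so the formula does not hold at 1.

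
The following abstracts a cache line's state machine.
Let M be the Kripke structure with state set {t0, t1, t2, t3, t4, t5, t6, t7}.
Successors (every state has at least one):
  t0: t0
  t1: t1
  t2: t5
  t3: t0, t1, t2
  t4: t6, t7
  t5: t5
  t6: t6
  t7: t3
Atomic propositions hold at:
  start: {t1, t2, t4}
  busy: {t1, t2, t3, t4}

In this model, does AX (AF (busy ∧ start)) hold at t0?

Sat(busy ∧ start) = {t1, t2, t4}
AF (busy ∧ start): least fixpoint, start Z0 = {t1, t2, t4}, add states with every successor in Z. Already a fixed point.
Sat(AF (busy ∧ start)) = {t1, t2, t4}
Sat(AX (AF (busy ∧ start))) = {s : every successor in {t1, t2, t4}} = {t1}
t0 ∉ Sat(AX (AF (busy ∧ start))) = {t1}, so the formula does not hold at t0.

No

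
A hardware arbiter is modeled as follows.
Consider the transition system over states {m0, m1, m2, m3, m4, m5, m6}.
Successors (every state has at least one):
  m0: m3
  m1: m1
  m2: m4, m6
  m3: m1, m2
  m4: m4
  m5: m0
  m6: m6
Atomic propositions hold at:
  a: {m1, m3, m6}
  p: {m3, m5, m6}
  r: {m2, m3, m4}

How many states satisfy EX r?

4

Sat(EX r) = {s : some successor in {m2, m3, m4}} = {m0, m2, m3, m4}
|Sat(EX r)| = |{m0, m2, m3, m4}| = 4.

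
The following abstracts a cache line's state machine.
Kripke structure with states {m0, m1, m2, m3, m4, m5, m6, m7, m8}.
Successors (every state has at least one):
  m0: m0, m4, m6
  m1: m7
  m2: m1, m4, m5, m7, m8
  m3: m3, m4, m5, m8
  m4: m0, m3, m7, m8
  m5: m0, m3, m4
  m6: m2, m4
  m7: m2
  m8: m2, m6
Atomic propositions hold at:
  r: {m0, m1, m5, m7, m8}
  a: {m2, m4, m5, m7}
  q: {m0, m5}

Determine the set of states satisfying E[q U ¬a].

{m0, m1, m3, m5, m6, m8}

Sat(¬a) = {m0, m1, m3, m6, m8}
E[q U ¬a]: least fixpoint, start Z0 = Sat(¬a) = {m0, m1, m3, m6, m8}, add states in Sat(q) with some successor in Z. Z1 = {m0, m1, m3, m5, m6, m8}; fixed.
Sat(E[q U ¬a]) = {m0, m1, m3, m5, m6, m8}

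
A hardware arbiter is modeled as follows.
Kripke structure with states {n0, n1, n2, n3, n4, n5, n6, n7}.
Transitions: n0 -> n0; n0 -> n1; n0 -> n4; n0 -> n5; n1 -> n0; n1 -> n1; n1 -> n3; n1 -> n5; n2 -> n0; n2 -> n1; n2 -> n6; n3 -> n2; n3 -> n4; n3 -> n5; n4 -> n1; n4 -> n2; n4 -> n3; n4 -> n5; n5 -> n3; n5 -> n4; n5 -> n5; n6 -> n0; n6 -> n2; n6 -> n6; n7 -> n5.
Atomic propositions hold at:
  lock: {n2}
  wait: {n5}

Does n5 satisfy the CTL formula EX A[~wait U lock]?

Sat(~wait) = {n0, n1, n2, n3, n4, n6, n7}
A[~wait U lock]: least fixpoint, start Z0 = Sat(lock) = {n2}, add states in Sat(~wait) with every successor in Z. Already a fixed point.
Sat(A[~wait U lock]) = {n2}
Sat(EX A[~wait U lock]) = {s : some successor in {n2}} = {n3, n4, n6}
n5 ∉ Sat(EX A[~wait U lock]) = {n3, n4, n6}, so the formula does not hold at n5.

No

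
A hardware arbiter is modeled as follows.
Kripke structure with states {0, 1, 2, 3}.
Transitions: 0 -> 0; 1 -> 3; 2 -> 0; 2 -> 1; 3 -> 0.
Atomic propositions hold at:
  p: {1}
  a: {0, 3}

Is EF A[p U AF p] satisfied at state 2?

Yes

AF p: least fixpoint, start Z0 = {1}, add states with every successor in Z. Already a fixed point.
Sat(AF p) = {1}
A[p U AF p]: least fixpoint, start Z0 = Sat(AF p) = {1}, add states in Sat(p) with every successor in Z. Already a fixed point.
Sat(A[p U AF p]) = {1}
EF A[p U AF p]: least fixpoint, start Z0 = {1}, add states with some successor in Z. Z1 = {1, 2}; fixed.
Sat(EF A[p U AF p]) = {1, 2}
2 ∈ Sat(EF A[p U AF p]) = {1, 2}, so the formula holds at 2.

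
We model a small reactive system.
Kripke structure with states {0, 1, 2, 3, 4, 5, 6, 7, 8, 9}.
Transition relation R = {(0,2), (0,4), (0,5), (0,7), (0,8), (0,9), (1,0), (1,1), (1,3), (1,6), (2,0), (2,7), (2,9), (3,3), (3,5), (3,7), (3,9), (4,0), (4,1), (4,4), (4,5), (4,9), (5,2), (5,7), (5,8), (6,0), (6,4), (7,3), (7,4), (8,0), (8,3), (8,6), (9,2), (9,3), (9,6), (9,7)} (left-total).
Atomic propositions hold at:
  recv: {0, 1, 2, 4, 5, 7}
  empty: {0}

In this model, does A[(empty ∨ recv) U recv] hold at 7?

Sat(empty ∨ recv) = {0, 1, 2, 4, 5, 7}
A[(empty ∨ recv) U recv]: least fixpoint, start Z0 = Sat(recv) = {0, 1, 2, 4, 5, 7}, add states in Sat(empty ∨ recv) with every successor in Z. Already a fixed point.
Sat(A[(empty ∨ recv) U recv]) = {0, 1, 2, 4, 5, 7}
7 ∈ Sat(A[(empty ∨ recv) U recv]) = {0, 1, 2, 4, 5, 7}, so the formula holds at 7.

Yes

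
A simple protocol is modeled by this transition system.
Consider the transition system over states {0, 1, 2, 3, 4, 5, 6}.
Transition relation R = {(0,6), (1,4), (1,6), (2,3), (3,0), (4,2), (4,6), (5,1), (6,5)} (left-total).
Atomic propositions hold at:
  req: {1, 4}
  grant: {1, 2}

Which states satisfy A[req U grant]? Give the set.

{1, 2}

A[req U grant]: least fixpoint, start Z0 = Sat(grant) = {1, 2}, add states in Sat(req) with every successor in Z. Already a fixed point.
Sat(A[req U grant]) = {1, 2}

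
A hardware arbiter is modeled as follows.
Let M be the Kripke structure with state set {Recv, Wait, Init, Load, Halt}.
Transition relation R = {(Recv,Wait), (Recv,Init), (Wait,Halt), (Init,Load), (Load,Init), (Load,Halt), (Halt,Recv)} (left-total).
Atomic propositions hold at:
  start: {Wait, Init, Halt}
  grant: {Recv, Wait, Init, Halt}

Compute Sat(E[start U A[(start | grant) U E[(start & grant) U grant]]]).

Sat(start | grant) = {Recv, Wait, Init, Halt}
Sat(start & grant) = {Wait, Init, Halt}
E[(start & grant) U grant]: least fixpoint, start Z0 = Sat(grant) = {Recv, Wait, Init, Halt}, add states in Sat(start & grant) with some successor in Z. Already a fixed point.
Sat(E[(start & grant) U grant]) = {Recv, Wait, Init, Halt}
A[(start | grant) U E[(start & grant) U grant]]: least fixpoint, start Z0 = Sat(E[(start & grant) U grant]) = {Recv, Wait, Init, Halt}, add states in Sat(start | grant) with every successor in Z. Already a fixed point.
Sat(A[(start | grant) U E[(start & grant) U grant]]) = {Recv, Wait, Init, Halt}
E[start U A[(start | grant) U E[(start & grant) U grant]]]: least fixpoint, start Z0 = Sat(A[(start | grant) U E[(start & grant) U grant]]) = {Recv, Wait, Init, Halt}, add states in Sat(start) with some successor in Z. Already a fixed point.
Sat(E[start U A[(start | grant) U E[(start & grant) U grant]]]) = {Recv, Wait, Init, Halt}

{Recv, Wait, Init, Halt}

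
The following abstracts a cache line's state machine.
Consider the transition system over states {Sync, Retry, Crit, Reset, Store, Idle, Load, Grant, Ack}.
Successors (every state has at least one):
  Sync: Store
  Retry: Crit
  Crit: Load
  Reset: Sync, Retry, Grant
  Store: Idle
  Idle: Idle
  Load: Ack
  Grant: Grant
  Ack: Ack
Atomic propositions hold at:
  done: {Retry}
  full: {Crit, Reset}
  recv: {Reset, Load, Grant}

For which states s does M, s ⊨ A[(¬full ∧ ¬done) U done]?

Sat(¬full) = {Sync, Retry, Store, Idle, Load, Grant, Ack}
Sat(¬done) = {Sync, Crit, Reset, Store, Idle, Load, Grant, Ack}
Sat(¬full ∧ ¬done) = {Sync, Store, Idle, Load, Grant, Ack}
A[(¬full ∧ ¬done) U done]: least fixpoint, start Z0 = Sat(done) = {Retry}, add states in Sat(¬full ∧ ¬done) with every successor in Z. Already a fixed point.
Sat(A[(¬full ∧ ¬done) U done]) = {Retry}

{Retry}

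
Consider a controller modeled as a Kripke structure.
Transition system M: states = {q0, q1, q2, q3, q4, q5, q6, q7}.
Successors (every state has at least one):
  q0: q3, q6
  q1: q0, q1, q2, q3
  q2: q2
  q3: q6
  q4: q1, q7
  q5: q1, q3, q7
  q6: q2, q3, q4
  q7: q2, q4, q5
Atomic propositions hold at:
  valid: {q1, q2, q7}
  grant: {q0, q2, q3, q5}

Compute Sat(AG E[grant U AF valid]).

AF valid: least fixpoint, start Z0 = {q1, q2, q7}, add states with every successor in Z. Z1 = {q1, q2, q4, q7}; fixed.
Sat(AF valid) = {q1, q2, q4, q7}
E[grant U AF valid]: least fixpoint, start Z0 = Sat(AF valid) = {q1, q2, q4, q7}, add states in Sat(grant) with some successor in Z. Z1 = {q1, q2, q4, q5, q7}; fixed.
Sat(E[grant U AF valid]) = {q1, q2, q4, q5, q7}
AG E[grant U AF valid]: greatest fixpoint, start Z0 = {q1, q2, q4, q5, q7}, keep only states in Sat with every successor in Z. Z1 = {q2, q4, q7}; Z2 = {q2}; fixed.
Sat(AG E[grant U AF valid]) = {q2}

{q2}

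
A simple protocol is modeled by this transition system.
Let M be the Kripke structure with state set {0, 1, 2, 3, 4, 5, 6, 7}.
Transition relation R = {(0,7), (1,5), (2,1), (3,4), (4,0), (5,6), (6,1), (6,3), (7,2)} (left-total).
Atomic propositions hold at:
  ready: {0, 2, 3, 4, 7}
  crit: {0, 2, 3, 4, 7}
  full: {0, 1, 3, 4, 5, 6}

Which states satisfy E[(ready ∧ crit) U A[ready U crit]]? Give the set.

Sat(ready ∧ crit) = {0, 2, 3, 4, 7}
A[ready U crit]: least fixpoint, start Z0 = Sat(crit) = {0, 2, 3, 4, 7}, add states in Sat(ready) with every successor in Z. Already a fixed point.
Sat(A[ready U crit]) = {0, 2, 3, 4, 7}
E[(ready ∧ crit) U A[ready U crit]]: least fixpoint, start Z0 = Sat(A[ready U crit]) = {0, 2, 3, 4, 7}, add states in Sat(ready ∧ crit) with some successor in Z. Already a fixed point.
Sat(E[(ready ∧ crit) U A[ready U crit]]) = {0, 2, 3, 4, 7}

{0, 2, 3, 4, 7}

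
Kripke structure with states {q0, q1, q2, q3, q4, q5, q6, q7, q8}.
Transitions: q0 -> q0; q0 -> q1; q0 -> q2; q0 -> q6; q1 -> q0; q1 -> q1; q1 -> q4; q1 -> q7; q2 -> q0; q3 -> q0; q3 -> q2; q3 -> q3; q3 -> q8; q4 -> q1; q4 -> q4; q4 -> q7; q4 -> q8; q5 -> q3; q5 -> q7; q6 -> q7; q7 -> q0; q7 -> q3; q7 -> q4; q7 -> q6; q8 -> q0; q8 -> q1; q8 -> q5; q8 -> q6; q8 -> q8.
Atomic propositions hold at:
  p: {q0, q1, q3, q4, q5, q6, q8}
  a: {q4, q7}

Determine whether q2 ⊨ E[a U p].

No

E[a U p]: least fixpoint, start Z0 = Sat(p) = {q0, q1, q3, q4, q5, q6, q8}, add states in Sat(a) with some successor in Z. Z1 = {q0, q1, q3, q4, q5, q6, q7, q8}; fixed.
Sat(E[a U p]) = {q0, q1, q3, q4, q5, q6, q7, q8}
q2 ∉ Sat(E[a U p]) = {q0, q1, q3, q4, q5, q6, q7, q8}, so the formula does not hold at q2.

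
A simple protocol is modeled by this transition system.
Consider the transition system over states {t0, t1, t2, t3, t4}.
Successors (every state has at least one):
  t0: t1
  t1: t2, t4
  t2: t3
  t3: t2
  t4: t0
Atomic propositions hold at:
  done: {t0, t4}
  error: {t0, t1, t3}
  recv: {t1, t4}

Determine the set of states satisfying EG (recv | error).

{t0, t1, t4}

Sat(recv | error) = {t0, t1, t3, t4}
EG (recv | error): greatest fixpoint, start Z0 = {t0, t1, t3, t4}, keep only states in Sat with some successor in Z. Z1 = {t0, t1, t4}; fixed.
Sat(EG (recv | error)) = {t0, t1, t4}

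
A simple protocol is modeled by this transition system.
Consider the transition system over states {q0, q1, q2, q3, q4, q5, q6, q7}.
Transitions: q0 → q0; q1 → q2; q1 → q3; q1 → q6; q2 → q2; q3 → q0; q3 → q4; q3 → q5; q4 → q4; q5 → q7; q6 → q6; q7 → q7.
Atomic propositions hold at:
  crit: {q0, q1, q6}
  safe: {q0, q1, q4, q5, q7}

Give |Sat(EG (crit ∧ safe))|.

Sat(crit ∧ safe) = {q0, q1}
EG (crit ∧ safe): greatest fixpoint, start Z0 = {q0, q1}, keep only states in Sat with some successor in Z. Z1 = {q0}; fixed.
Sat(EG (crit ∧ safe)) = {q0}
|Sat(EG (crit ∧ safe))| = |{q0}| = 1.

1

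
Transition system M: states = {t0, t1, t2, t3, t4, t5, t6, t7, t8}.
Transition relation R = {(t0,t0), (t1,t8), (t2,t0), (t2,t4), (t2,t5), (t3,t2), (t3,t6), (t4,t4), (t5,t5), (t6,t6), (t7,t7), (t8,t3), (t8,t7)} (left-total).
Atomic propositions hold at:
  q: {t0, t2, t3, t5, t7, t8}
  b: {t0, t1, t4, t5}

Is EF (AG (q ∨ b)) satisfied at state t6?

No

Sat(q ∨ b) = {t0, t1, t2, t3, t4, t5, t7, t8}
AG (q ∨ b): greatest fixpoint, start Z0 = {t0, t1, t2, t3, t4, t5, t7, t8}, keep only states in Sat with every successor in Z. Z1 = {t0, t1, t2, t4, t5, t7, t8}; Z2 = {t0, t1, t2, t4, t5, t7}; Z3 = {t0, t2, t4, t5, t7}; fixed.
Sat(AG (q ∨ b)) = {t0, t2, t4, t5, t7}
EF (AG (q ∨ b)): least fixpoint, start Z0 = {t0, t2, t4, t5, t7}, add states with some successor in Z. Z1 = {t0, t2, t3, t4, t5, t7, t8}; Z2 = {t0, t1, t2, t3, t4, t5, t7, t8}; fixed.
Sat(EF (AG (q ∨ b))) = {t0, t1, t2, t3, t4, t5, t7, t8}
t6 ∉ Sat(EF (AG (q ∨ b))) = {t0, t1, t2, t3, t4, t5, t7, t8}, so the formula does not hold at t6.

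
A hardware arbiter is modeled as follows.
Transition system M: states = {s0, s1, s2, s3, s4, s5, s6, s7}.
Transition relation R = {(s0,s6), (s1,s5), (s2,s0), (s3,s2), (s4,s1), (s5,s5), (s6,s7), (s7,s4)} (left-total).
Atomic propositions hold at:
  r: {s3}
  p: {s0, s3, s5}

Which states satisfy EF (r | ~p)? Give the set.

{s0, s1, s2, s3, s4, s6, s7}

Sat(~p) = {s1, s2, s4, s6, s7}
Sat(r | ~p) = {s1, s2, s3, s4, s6, s7}
EF (r | ~p): least fixpoint, start Z0 = {s1, s2, s3, s4, s6, s7}, add states with some successor in Z. Z1 = {s0, s1, s2, s3, s4, s6, s7}; fixed.
Sat(EF (r | ~p)) = {s0, s1, s2, s3, s4, s6, s7}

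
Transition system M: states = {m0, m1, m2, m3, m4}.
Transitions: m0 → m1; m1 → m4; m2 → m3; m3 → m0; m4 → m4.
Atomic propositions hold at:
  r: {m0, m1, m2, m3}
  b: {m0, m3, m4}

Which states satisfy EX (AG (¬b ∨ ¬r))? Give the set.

Sat(¬b) = {m1, m2}
Sat(¬r) = {m4}
Sat(¬b ∨ ¬r) = {m1, m2, m4}
AG (¬b ∨ ¬r): greatest fixpoint, start Z0 = {m1, m2, m4}, keep only states in Sat with every successor in Z. Z1 = {m1, m4}; fixed.
Sat(AG (¬b ∨ ¬r)) = {m1, m4}
Sat(EX (AG (¬b ∨ ¬r))) = {s : some successor in {m1, m4}} = {m0, m1, m4}

{m0, m1, m4}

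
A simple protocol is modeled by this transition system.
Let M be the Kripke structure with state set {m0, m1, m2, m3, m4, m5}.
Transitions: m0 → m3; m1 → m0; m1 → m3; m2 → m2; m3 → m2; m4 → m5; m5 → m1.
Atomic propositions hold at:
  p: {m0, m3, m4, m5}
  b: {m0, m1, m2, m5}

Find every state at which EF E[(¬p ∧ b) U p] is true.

Sat(¬p) = {m1, m2}
Sat(¬p ∧ b) = {m1, m2}
E[(¬p ∧ b) U p]: least fixpoint, start Z0 = Sat(p) = {m0, m3, m4, m5}, add states in Sat(¬p ∧ b) with some successor in Z. Z1 = {m0, m1, m3, m4, m5}; fixed.
Sat(E[(¬p ∧ b) U p]) = {m0, m1, m3, m4, m5}
EF E[(¬p ∧ b) U p]: least fixpoint, start Z0 = {m0, m1, m3, m4, m5}, add states with some successor in Z. Already a fixed point.
Sat(EF E[(¬p ∧ b) U p]) = {m0, m1, m3, m4, m5}

{m0, m1, m3, m4, m5}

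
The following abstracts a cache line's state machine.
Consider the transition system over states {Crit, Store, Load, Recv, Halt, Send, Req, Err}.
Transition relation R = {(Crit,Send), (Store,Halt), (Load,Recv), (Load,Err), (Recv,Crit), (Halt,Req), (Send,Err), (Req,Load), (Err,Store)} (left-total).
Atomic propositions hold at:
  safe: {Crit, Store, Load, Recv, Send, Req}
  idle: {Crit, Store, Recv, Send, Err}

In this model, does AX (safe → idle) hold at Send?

Yes

Sat(safe → idle) = {Crit, Store, Recv, Halt, Send, Err}
Sat(AX (safe → idle)) = {s : every successor in {Crit, Store, Recv, Halt, Send, Err}} = {Crit, Store, Load, Recv, Send, Err}
Send ∈ Sat(AX (safe → idle)) = {Crit, Store, Load, Recv, Send, Err}, so the formula holds at Send.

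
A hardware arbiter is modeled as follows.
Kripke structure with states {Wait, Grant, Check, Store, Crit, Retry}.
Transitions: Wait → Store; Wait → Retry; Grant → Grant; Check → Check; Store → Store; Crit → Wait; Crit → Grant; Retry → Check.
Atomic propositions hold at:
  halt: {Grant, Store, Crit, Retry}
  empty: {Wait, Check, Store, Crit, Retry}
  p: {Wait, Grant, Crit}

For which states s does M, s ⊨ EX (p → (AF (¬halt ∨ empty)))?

{Wait, Check, Store, Crit, Retry}

Sat(¬halt) = {Wait, Check}
Sat(¬halt ∨ empty) = {Wait, Check, Store, Crit, Retry}
AF (¬halt ∨ empty): least fixpoint, start Z0 = {Wait, Check, Store, Crit, Retry}, add states with every successor in Z. Already a fixed point.
Sat(AF (¬halt ∨ empty)) = {Wait, Check, Store, Crit, Retry}
Sat(p → (AF (¬halt ∨ empty))) = {Wait, Check, Store, Crit, Retry}
Sat(EX (p → (AF (¬halt ∨ empty)))) = {s : some successor in {Wait, Check, Store, Crit, Retry}} = {Wait, Check, Store, Crit, Retry}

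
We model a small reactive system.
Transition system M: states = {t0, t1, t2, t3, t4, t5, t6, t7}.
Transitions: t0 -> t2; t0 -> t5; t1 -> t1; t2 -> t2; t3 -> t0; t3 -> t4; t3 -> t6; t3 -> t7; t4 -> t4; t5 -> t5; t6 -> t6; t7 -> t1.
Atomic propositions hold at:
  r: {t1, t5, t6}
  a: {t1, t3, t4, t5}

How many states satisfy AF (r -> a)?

7

Sat(r -> a) = {t0, t1, t2, t3, t4, t5, t7}
AF (r -> a): least fixpoint, start Z0 = {t0, t1, t2, t3, t4, t5, t7}, add states with every successor in Z. Already a fixed point.
Sat(AF (r -> a)) = {t0, t1, t2, t3, t4, t5, t7}
|Sat(AF (r -> a))| = |{t0, t1, t2, t3, t4, t5, t7}| = 7.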